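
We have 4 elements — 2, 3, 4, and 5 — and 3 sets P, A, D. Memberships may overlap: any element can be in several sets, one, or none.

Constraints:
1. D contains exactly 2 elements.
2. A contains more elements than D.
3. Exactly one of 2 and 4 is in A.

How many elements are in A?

3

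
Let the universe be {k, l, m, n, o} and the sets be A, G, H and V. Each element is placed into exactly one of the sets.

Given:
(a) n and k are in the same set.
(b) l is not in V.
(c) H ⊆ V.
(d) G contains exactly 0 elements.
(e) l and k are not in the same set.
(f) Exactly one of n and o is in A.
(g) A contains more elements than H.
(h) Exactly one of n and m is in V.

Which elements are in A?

From (b): l ∉ V.
(c) contrapositive: l ∉ H.
(d): G already has 0, so the rest are out.
Only one set left: l ∈ A.
(e): k ∉ A.
(a): n matches k: n ∉ A.
(f) (exactly one): o ∈ A.
Suppose m ∉ A: no assignment then satisfies all the clues, so m ∈ A.

A = {l, m, o}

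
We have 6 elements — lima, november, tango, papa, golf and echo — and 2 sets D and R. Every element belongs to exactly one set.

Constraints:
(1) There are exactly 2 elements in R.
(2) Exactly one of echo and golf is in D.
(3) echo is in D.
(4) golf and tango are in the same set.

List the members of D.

D = {echo, lima, november, papa}

From (3): echo ∈ D.
(2) (exactly one): golf ∉ D.
(4): tango matches golf: tango ∉ D.
Only one set left: tango ∈ R.
Only one set left: golf ∈ R.
(1): R already has 2, so the rest are out.
Only one set left: lima ∈ D.
Only one set left: november ∈ D.
Only one set left: papa ∈ D.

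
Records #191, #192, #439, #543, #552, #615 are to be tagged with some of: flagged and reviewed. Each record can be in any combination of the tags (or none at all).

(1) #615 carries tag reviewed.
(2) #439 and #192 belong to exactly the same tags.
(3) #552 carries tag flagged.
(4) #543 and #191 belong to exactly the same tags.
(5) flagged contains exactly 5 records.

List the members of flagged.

From (1): #615 ∈ reviewed.
From (3): #552 ∈ flagged.
Suppose #191 ∉ flagged: no assignment then satisfies all the clues, so #191 ∈ flagged.

flagged = {#191, #192, #439, #543, #552}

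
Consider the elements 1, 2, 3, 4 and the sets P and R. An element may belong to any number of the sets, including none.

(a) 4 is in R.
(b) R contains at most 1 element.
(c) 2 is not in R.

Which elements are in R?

R = {4}

From (a): 4 ∈ R.
From (c): 2 ∉ R.
(b): R already has 1, so the rest are out.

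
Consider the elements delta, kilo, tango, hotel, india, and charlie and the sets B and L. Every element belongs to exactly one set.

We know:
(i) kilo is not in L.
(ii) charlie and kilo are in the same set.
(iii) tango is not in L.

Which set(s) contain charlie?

charlie: B

From (i): kilo ∉ L.
From (iii): tango ∉ L.
(ii): charlie matches kilo: charlie ∉ L.
Only one set left: kilo ∈ B.
Only one set left: tango ∈ B.
Only one set left: charlie ∈ B.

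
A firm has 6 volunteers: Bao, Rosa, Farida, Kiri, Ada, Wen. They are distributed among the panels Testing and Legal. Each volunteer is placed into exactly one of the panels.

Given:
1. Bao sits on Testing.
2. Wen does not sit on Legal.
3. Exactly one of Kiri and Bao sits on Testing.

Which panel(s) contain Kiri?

Kiri: Legal

From (1): Bao ∈ Testing.
From (2): Wen ∉ Legal.
(3) (exactly one): Kiri ∉ Testing.
Only one panel left: Kiri ∈ Legal.
Only one panel left: Wen ∈ Testing.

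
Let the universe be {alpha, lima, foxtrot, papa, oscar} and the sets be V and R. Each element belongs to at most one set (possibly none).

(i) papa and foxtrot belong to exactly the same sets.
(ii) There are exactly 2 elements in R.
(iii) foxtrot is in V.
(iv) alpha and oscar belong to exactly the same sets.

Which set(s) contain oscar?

oscar: R

From (iii): foxtrot ∈ V.
(i): papa matches foxtrot: papa ∈ V.
Suppose oscar ∈ V: no assignment then satisfies all the clues, so oscar ∉ V.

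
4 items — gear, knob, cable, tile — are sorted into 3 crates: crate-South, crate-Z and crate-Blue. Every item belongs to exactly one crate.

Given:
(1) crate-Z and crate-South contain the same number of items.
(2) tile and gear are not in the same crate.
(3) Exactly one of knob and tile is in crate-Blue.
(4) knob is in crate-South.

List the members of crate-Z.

crate-Z = {gear}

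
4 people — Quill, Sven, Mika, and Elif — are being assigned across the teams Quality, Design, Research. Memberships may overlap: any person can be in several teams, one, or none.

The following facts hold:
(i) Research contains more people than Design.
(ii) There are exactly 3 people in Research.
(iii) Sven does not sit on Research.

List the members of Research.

Research = {Elif, Mika, Quill}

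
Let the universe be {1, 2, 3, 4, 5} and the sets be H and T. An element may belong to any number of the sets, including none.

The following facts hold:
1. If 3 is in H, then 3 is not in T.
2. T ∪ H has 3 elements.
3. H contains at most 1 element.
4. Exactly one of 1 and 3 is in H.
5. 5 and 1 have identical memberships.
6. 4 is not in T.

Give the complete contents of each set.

H = {3}; T = {1, 5}

From (6): 4 ∉ T.
Suppose 1 ∈ H: no assignment then satisfies all the clues, so 1 ∉ H.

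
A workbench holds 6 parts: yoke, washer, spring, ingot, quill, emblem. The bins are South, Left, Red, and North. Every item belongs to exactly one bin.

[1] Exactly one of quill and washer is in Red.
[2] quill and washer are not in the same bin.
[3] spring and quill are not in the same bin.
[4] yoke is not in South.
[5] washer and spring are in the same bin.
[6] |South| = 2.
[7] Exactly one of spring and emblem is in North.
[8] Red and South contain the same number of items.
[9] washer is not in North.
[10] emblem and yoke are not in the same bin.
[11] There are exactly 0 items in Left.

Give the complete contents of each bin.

South = {spring, washer}; Left = {}; Red = {quill, yoke}; North = {emblem, ingot}

From (4): yoke ∉ South.
From (9): washer ∉ North.
(5): spring matches washer: spring ∉ North.
(7) (exactly one): emblem ∈ North.
(10): yoke ∉ North.
(11): Left already has 0, so the rest are out.
Only one bin left: yoke ∈ Red.
Suppose washer ∉ South: no assignment then satisfies all the clues, so washer ∈ South.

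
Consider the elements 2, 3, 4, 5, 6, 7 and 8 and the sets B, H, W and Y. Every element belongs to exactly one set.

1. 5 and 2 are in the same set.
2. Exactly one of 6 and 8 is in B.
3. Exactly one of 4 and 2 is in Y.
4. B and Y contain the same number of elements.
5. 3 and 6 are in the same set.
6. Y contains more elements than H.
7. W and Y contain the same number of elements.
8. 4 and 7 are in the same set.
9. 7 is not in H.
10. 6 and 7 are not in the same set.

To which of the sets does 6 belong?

From (9): 7 ∉ H.
(8): 4 matches 7: 4 ∉ H.
Suppose 6 ∉ B: no assignment then satisfies all the clues, so 6 ∈ B.

6: B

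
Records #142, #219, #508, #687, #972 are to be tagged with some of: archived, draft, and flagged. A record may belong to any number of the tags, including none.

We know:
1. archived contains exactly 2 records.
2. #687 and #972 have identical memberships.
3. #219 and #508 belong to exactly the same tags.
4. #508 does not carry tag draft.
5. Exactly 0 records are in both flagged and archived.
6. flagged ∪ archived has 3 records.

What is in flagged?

flagged = {#142}

From (4): #508 ∉ draft.
(3): #219 matches #508: #219 ∉ draft.
Suppose #142 ∉ flagged: no assignment then satisfies all the clues, so #142 ∈ flagged.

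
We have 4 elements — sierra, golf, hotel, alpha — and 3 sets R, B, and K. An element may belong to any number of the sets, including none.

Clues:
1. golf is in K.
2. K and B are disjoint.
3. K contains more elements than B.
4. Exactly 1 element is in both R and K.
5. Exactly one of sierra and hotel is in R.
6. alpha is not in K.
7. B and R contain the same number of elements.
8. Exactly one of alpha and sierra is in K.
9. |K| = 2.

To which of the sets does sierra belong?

From (1): golf ∈ K.
From (6): alpha ∉ K.
(2) (disjoint): golf ∉ B.
(8) (exactly one): sierra ∈ K.
(9): K already has 2, so the rest are out.
(2) (disjoint): sierra ∉ B.
Suppose sierra ∉ R: no assignment then satisfies all the clues, so sierra ∈ R.

sierra: K, R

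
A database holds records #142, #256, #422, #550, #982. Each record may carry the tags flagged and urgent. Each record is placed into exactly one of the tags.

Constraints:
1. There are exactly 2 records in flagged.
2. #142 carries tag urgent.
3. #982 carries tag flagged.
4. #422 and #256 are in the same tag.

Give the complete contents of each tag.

flagged = {#550, #982}; urgent = {#142, #256, #422}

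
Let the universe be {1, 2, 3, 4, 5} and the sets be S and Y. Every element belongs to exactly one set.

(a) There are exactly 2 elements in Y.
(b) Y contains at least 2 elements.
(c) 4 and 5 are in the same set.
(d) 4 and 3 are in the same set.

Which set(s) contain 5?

5: S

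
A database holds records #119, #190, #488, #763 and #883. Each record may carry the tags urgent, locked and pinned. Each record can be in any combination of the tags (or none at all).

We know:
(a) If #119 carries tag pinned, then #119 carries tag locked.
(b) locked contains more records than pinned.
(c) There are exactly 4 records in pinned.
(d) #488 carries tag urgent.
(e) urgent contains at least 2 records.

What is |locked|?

5

From (d): #488 ∈ urgent.
Suppose #119 ∉ locked: no assignment then satisfies all the clues, so #119 ∈ locked.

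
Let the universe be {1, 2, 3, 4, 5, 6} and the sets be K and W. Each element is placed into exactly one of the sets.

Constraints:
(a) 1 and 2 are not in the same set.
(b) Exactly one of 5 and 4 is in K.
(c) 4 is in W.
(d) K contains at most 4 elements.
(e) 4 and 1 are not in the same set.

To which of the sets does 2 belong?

2: W

From (c): 4 ∈ W.
(b) (exactly one): 5 ∈ K.
(e): 1 ∉ W.
Only one set left: 1 ∈ K.
(a): 2 ∉ K.
Only one set left: 2 ∈ W.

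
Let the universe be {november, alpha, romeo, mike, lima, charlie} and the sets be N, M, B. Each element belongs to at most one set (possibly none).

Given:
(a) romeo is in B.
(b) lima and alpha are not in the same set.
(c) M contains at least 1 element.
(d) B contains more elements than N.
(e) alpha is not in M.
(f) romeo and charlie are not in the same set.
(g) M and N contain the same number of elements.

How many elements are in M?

1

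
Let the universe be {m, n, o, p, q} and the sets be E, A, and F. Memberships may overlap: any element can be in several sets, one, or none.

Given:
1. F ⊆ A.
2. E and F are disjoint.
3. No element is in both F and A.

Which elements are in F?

F = {}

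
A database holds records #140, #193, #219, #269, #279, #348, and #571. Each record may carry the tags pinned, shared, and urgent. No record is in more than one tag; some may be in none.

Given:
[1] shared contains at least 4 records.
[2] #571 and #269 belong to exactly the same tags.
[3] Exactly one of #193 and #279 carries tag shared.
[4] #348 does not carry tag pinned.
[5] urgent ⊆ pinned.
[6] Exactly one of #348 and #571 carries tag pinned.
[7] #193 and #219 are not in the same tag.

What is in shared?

shared = {#140, #219, #279, #348}

From (4): #348 ∉ pinned.
(5) contrapositive: #348 ∉ urgent.
(6) (exactly one): #571 ∈ pinned.
(2): #269 matches #571: #269 ∈ pinned.
Suppose #140 ∉ shared: no assignment then satisfies all the clues, so #140 ∈ shared.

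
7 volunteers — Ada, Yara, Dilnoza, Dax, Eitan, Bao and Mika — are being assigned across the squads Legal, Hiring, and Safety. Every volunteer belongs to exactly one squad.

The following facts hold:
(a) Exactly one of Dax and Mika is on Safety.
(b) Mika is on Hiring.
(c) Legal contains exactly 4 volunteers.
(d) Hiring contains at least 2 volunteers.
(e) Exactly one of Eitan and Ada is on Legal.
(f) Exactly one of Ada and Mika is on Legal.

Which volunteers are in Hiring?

Hiring = {Eitan, Mika}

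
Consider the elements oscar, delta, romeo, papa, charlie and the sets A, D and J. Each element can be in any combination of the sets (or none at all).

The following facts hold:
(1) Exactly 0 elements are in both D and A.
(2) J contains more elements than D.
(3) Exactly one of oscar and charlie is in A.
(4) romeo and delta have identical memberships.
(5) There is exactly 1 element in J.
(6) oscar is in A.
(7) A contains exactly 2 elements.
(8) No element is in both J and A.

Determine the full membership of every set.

A = {oscar, papa}; D = {}; J = {charlie}

From (6): oscar ∈ A.
(3) (exactly one): charlie ∉ A.
(8) (disjoint): oscar ∉ J.
Suppose oscar ∈ D: no assignment then satisfies all the clues, so oscar ∉ D.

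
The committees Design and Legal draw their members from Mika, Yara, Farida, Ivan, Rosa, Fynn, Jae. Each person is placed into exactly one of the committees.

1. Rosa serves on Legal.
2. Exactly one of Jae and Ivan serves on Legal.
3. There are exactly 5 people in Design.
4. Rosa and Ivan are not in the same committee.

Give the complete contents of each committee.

From (1): Rosa ∈ Legal.
(4): Ivan ∉ Legal.
Only one committee left: Ivan ∈ Design.
(2) (exactly one): Jae ∈ Legal.
(3): only 5 candidates remain for Design, so all are in.

Design = {Farida, Fynn, Ivan, Mika, Yara}; Legal = {Jae, Rosa}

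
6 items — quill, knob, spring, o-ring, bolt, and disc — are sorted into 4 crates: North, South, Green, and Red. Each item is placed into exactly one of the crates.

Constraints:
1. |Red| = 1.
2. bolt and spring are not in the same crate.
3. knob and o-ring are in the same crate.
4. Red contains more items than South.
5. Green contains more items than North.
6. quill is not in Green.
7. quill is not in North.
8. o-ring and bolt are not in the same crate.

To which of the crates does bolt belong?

bolt: North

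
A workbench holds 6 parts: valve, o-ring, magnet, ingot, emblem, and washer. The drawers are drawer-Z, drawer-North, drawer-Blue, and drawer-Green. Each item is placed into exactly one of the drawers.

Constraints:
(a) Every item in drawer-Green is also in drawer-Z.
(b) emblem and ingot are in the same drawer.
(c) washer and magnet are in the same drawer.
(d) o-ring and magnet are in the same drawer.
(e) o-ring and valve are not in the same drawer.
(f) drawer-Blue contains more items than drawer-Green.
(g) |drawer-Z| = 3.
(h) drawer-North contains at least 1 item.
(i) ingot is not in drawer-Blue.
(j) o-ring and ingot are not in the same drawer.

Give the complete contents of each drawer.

drawer-Z = {magnet, o-ring, washer}; drawer-North = {emblem, ingot}; drawer-Blue = {valve}; drawer-Green = {}

From (i): ingot ∉ drawer-Blue.
(b): emblem matches ingot: emblem ∉ drawer-Blue.
Suppose valve ∈ drawer-Z: no assignment then satisfies all the clues, so valve ∉ drawer-Z.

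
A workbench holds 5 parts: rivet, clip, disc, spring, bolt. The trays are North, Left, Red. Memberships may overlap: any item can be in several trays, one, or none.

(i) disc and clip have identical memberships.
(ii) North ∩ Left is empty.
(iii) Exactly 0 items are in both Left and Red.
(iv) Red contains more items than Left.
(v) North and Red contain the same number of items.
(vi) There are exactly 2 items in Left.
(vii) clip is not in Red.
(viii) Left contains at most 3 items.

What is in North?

North = {bolt, rivet, spring}

From (vii): clip ∉ Red.
(i): disc matches clip: disc ∉ Red.
Suppose rivet ∉ North: no assignment then satisfies all the clues, so rivet ∈ North.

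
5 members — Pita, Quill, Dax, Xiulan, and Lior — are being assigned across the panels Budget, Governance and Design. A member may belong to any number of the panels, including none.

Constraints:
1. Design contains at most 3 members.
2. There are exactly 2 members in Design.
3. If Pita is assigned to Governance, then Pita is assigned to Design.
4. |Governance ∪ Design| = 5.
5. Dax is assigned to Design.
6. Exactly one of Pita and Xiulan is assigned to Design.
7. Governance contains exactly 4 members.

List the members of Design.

From (5): Dax ∈ Design.
Suppose Pita ∉ Design: no assignment then satisfies all the clues, so Pita ∈ Design.

Design = {Dax, Pita}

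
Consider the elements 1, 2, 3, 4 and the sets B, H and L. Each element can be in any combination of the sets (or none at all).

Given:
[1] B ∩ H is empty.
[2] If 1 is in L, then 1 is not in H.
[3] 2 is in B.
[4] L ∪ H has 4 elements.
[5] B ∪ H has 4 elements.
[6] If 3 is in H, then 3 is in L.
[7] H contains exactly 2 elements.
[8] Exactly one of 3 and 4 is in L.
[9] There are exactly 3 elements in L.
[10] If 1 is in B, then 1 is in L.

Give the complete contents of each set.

B = {1, 2}; H = {3, 4}; L = {1, 2, 3}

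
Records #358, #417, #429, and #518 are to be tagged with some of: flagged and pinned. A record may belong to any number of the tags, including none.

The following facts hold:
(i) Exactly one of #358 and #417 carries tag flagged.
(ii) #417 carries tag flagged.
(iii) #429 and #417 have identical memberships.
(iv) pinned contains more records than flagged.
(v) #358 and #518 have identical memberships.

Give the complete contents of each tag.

flagged = {#417, #429}; pinned = {#358, #417, #429, #518}

From (ii): #417 ∈ flagged.
(i) (exactly one): #358 ∉ flagged.
(iii): #429 matches #417: #429 ∈ flagged.
(v): #518 matches #358: #518 ∉ flagged.
Suppose #358 ∉ pinned: no assignment then satisfies all the clues, so #358 ∈ pinned.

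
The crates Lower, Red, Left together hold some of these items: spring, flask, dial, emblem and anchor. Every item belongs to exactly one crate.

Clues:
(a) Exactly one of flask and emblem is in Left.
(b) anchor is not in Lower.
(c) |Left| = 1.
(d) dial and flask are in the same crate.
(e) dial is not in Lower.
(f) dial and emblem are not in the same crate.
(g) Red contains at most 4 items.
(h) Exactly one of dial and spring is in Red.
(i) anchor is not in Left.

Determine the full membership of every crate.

From (b): anchor ∉ Lower.
From (e): dial ∉ Lower.
From (i): anchor ∉ Left.
(d): flask matches dial: flask ∉ Lower.
Only one crate left: anchor ∈ Red.
Suppose spring ∉ Lower: no assignment then satisfies all the clues, so spring ∈ Lower.

Lower = {spring}; Red = {anchor, dial, flask}; Left = {emblem}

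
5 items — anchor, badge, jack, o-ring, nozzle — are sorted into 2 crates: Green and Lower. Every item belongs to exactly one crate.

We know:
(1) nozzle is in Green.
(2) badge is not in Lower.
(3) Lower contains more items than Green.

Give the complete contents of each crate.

From (1): nozzle ∈ Green.
From (2): badge ∉ Lower.
Only one crate left: badge ∈ Green.
Suppose anchor ∈ Green: no assignment then satisfies all the clues, so anchor ∉ Green.

Green = {badge, nozzle}; Lower = {anchor, jack, o-ring}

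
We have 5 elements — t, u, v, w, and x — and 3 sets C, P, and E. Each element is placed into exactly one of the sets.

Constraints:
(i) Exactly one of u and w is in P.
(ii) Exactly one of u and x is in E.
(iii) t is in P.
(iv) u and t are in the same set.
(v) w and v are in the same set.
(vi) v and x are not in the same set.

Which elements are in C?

C = {v, w}

From (iii): t ∈ P.
(iv): u matches t: u ∉ C.
(iv): u matches t: u ∈ P.
(i) (exactly one): w ∉ P.
(ii) (exactly one): x ∈ E.
(v): v matches w: v ∉ P.
(vi): v ∉ E.
Only one set left: v ∈ C.
(v): w matches v: w ∈ C.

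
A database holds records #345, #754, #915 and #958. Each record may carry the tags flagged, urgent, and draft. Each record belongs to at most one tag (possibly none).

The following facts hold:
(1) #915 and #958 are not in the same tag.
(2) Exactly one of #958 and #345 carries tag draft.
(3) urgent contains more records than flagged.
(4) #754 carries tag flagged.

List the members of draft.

draft = {#958}

From (4): #754 ∈ flagged.
Suppose #345 ∈ draft: no assignment then satisfies all the clues, so #345 ∉ draft.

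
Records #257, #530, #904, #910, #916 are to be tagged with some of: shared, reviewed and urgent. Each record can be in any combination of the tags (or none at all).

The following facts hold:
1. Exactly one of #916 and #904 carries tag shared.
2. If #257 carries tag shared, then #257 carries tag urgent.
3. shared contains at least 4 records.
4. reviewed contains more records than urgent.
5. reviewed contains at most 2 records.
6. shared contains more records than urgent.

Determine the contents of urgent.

urgent = {#257}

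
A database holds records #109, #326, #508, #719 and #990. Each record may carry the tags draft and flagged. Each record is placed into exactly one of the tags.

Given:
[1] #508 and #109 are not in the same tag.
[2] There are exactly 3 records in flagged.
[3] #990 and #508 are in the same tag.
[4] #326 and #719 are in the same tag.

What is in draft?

draft = {#508, #990}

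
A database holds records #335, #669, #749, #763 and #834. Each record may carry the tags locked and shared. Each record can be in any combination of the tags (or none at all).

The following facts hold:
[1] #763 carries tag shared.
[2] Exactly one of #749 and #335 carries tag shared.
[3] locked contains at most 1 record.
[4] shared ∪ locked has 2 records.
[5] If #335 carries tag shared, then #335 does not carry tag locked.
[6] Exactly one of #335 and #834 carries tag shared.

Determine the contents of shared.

shared = {#335, #763}

From (1): #763 ∈ shared.
Suppose #335 ∉ shared: no assignment then satisfies all the clues, so #335 ∈ shared.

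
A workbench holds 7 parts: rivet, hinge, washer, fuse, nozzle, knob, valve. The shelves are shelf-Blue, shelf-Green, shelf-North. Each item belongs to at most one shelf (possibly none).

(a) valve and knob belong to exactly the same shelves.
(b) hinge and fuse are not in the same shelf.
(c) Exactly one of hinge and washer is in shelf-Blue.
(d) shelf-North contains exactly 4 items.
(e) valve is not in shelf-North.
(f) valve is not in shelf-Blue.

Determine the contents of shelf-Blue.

From (e): valve ∉ shelf-North.
From (f): valve ∉ shelf-Blue.
(a): knob matches valve: knob ∉ shelf-Blue.
(a): knob matches valve: knob ∉ shelf-North.
Suppose rivet ∈ shelf-Blue: no assignment then satisfies all the clues, so rivet ∉ shelf-Blue.

shelf-Blue = {hinge}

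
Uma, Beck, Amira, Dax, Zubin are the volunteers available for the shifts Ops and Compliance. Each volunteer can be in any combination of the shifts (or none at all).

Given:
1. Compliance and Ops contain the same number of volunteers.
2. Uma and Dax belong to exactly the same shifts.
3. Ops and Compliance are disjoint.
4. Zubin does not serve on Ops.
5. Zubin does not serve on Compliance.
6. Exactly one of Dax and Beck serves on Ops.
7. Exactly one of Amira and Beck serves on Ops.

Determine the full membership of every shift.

From (4): Zubin ∉ Ops.
From (5): Zubin ∉ Compliance.
Suppose Uma ∈ Ops: no assignment then satisfies all the clues, so Uma ∉ Ops.

Ops = {Beck}; Compliance = {Amira}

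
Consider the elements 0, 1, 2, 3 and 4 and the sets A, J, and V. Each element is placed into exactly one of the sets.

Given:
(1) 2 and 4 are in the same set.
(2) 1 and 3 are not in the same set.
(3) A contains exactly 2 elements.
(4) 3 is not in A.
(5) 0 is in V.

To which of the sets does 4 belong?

4: A

From (4): 3 ∉ A.
From (5): 0 ∈ V.
Suppose 4 ∉ A: no assignment then satisfies all the clues, so 4 ∈ A.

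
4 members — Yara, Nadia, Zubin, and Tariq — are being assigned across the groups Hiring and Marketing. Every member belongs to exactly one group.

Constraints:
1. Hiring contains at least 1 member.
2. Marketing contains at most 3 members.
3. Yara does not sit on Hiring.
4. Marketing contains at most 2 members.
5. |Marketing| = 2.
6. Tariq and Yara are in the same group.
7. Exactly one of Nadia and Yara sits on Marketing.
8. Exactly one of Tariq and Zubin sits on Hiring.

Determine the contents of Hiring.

From (3): Yara ∉ Hiring.
(6): Tariq matches Yara: Tariq ∉ Hiring.
(8) (exactly one): Zubin ∈ Hiring.
Only one group left: Yara ∈ Marketing.
Only one group left: Tariq ∈ Marketing.
(4): Marketing already has 2, so the rest are out.
Only one group left: Nadia ∈ Hiring.

Hiring = {Nadia, Zubin}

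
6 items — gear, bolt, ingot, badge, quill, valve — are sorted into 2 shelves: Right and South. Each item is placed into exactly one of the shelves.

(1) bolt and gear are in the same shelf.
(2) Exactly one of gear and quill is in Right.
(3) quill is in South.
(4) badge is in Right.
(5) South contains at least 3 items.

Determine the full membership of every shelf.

Right = {badge, bolt, gear}; South = {ingot, quill, valve}

From (3): quill ∈ South.
From (4): badge ∈ Right.
(2) (exactly one): gear ∈ Right.
(1): bolt matches gear: bolt ∈ Right.
(5): only 3 candidates remain for South, so all are in.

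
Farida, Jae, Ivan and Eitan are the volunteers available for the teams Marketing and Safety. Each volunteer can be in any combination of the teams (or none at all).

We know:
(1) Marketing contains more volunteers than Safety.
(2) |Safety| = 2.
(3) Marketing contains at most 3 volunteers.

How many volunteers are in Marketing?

3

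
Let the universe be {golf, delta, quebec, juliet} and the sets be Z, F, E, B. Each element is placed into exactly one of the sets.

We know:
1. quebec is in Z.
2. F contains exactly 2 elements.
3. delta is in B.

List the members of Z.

From (1): quebec ∈ Z.
From (3): delta ∈ B.
(2): only 2 candidates remain for F, so all are in.

Z = {quebec}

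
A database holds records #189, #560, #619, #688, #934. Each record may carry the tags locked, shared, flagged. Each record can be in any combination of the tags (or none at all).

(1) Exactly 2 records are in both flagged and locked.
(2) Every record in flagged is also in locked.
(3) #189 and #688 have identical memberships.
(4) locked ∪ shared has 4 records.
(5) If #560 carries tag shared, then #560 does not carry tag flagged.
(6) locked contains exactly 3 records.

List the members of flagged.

flagged = {#189, #688}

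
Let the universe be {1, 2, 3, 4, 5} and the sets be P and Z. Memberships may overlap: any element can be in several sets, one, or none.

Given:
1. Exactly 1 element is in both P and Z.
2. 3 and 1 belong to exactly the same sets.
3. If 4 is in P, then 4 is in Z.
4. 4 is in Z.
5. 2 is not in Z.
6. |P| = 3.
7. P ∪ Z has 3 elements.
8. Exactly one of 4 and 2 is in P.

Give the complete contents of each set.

From (4): 4 ∈ Z.
From (5): 2 ∉ Z.
Suppose 1 ∉ P: no assignment then satisfies all the clues, so 1 ∈ P.

P = {1, 3, 4}; Z = {4}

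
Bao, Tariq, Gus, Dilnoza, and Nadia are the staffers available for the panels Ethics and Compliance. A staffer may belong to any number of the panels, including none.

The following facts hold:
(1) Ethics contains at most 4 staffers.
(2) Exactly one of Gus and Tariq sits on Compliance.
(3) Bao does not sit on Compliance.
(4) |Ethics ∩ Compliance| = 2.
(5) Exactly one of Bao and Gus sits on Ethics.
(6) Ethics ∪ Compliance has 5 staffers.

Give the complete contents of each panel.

Ethics = {Bao, Dilnoza, Nadia, Tariq}; Compliance = {Dilnoza, Gus, Nadia}

From (3): Bao ∉ Compliance.
Suppose Bao ∉ Ethics: no assignment then satisfies all the clues, so Bao ∈ Ethics.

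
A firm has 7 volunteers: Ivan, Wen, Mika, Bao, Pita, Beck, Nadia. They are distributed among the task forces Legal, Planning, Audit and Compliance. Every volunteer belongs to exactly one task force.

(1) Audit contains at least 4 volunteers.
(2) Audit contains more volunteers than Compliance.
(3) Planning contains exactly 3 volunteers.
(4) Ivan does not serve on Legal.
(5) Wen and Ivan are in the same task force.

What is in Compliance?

Compliance = {}

From (4): Ivan ∉ Legal.
(5): Wen matches Ivan: Wen ∉ Legal.
Suppose Ivan ∈ Compliance: no assignment then satisfies all the clues, so Ivan ∉ Compliance.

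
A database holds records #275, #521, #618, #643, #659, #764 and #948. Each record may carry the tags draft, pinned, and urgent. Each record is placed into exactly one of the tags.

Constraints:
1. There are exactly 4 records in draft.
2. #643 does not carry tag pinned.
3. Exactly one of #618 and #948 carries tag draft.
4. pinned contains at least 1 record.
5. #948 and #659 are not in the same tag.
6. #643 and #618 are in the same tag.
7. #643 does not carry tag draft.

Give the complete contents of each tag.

draft = {#275, #521, #764, #948}; pinned = {#659}; urgent = {#618, #643}

From (2): #643 ∉ pinned.
From (7): #643 ∉ draft.
(6): #618 matches #643: #618 ∉ draft.
(6): #618 matches #643: #618 ∉ pinned.
Only one tag left: #618 ∈ urgent.
Only one tag left: #643 ∈ urgent.
(3) (exactly one): #948 ∈ draft.
(5): #659 ∉ draft.
(1): only 4 candidates remain for draft, so all are in.
(4): only 1 candidates remain for pinned, so all are in.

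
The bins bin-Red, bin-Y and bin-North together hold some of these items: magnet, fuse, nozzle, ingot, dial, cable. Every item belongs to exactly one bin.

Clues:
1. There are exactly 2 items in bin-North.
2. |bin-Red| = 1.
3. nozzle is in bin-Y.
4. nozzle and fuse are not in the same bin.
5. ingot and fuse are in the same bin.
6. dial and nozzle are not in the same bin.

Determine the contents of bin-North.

bin-North = {fuse, ingot}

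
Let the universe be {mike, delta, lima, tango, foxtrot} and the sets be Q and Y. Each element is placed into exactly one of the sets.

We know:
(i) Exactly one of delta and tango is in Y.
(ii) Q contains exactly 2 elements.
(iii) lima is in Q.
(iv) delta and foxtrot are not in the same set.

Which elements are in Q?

From (iii): lima ∈ Q.
Suppose mike ∈ Q: no assignment then satisfies all the clues, so mike ∉ Q.

Q = {delta, lima}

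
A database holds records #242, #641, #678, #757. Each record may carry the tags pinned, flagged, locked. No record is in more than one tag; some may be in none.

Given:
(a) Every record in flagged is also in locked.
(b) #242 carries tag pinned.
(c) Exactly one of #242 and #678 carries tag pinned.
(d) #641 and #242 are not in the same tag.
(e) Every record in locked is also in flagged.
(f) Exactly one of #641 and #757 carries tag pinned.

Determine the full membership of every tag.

pinned = {#242, #757}; flagged = {}; locked = {}

From (b): #242 ∈ pinned.
(c) (exactly one): #678 ∉ pinned.
(d): #641 ∉ pinned.
(f) (exactly one): #757 ∈ pinned.
Suppose #641 ∈ flagged: no assignment then satisfies all the clues, so #641 ∉ flagged.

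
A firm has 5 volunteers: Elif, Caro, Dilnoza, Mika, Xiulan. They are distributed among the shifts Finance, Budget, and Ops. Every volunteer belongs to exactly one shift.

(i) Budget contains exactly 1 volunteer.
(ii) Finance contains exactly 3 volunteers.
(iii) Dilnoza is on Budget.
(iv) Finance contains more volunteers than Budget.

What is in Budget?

Budget = {Dilnoza}

From (iii): Dilnoza ∈ Budget.
(i): Budget already has 1, so the rest are out.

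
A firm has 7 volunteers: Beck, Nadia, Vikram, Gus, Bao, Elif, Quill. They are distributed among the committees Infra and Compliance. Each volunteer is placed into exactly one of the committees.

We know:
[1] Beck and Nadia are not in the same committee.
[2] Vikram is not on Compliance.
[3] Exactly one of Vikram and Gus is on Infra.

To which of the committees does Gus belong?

From (2): Vikram ∉ Compliance.
Only one committee left: Vikram ∈ Infra.
(3) (exactly one): Gus ∉ Infra.
Only one committee left: Gus ∈ Compliance.

Gus: Compliance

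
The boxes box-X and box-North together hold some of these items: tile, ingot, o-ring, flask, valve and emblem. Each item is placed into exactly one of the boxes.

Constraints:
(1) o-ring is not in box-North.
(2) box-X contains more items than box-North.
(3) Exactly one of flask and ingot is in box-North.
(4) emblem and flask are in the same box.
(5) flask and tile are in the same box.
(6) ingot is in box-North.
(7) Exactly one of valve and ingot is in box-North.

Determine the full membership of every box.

From (1): o-ring ∉ box-North.
From (6): ingot ∈ box-North.
(3) (exactly one): flask ∉ box-North.
(4): emblem matches flask: emblem ∉ box-North.
(5): tile matches flask: tile ∉ box-North.
(7) (exactly one): valve ∉ box-North.
Only one box left: tile ∈ box-X.
Only one box left: o-ring ∈ box-X.
Only one box left: flask ∈ box-X.
Only one box left: valve ∈ box-X.
Only one box left: emblem ∈ box-X.

box-X = {emblem, flask, o-ring, tile, valve}; box-North = {ingot}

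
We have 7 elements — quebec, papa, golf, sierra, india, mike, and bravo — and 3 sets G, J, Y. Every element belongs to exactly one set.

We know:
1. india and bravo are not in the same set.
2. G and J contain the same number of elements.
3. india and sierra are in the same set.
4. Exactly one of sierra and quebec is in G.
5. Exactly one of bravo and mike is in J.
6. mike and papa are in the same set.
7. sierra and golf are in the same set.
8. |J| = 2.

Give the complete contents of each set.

G = {bravo, quebec}; J = {mike, papa}; Y = {golf, india, sierra}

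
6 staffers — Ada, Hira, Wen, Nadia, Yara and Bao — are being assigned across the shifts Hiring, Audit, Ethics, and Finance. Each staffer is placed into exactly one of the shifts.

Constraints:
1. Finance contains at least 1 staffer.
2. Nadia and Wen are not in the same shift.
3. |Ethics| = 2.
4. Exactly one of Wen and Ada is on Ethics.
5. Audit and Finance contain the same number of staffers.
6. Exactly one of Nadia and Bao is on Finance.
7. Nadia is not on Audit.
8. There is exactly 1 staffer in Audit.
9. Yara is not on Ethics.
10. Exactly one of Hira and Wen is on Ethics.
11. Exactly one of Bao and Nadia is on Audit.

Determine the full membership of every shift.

Hiring = {Wen, Yara}; Audit = {Bao}; Ethics = {Ada, Hira}; Finance = {Nadia}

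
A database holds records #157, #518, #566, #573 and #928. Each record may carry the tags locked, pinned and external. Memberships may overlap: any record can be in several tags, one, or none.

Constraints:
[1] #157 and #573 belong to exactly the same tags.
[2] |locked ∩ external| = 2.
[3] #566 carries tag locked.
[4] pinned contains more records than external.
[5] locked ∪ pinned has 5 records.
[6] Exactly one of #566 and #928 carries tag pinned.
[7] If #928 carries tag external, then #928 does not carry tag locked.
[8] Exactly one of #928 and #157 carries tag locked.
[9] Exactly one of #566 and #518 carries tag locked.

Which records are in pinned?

pinned = {#157, #518, #573, #928}

From (3): #566 ∈ locked.
(9) (exactly one): #518 ∉ locked.
Suppose #157 ∉ pinned: no assignment then satisfies all the clues, so #157 ∈ pinned.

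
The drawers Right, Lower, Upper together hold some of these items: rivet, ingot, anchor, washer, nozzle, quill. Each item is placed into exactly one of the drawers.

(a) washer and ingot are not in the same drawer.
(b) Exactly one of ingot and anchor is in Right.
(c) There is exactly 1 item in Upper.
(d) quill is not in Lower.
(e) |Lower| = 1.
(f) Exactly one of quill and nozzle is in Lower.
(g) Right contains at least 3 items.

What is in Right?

Right = {anchor, quill, rivet, washer}

From (d): quill ∉ Lower.
(f) (exactly one): nozzle ∈ Lower.
(e): Lower already has 1, so the rest are out.
Suppose rivet ∉ Right: no assignment then satisfies all the clues, so rivet ∈ Right.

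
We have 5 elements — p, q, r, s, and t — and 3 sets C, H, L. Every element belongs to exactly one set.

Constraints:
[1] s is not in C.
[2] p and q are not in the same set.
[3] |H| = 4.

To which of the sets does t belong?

t: H

From (1): s ∉ C.
Suppose t ∈ C: no assignment then satisfies all the clues, so t ∉ C.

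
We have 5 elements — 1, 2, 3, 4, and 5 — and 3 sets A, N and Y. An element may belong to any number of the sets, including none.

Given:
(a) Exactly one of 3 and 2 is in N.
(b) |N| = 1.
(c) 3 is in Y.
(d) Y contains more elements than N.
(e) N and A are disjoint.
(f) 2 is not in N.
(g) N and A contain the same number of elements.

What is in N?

From (c): 3 ∈ Y.
From (f): 2 ∉ N.
(a) (exactly one): 3 ∈ N.
(b): N already has 1, so the rest are out.
(e) (disjoint): 3 ∉ A.

N = {3}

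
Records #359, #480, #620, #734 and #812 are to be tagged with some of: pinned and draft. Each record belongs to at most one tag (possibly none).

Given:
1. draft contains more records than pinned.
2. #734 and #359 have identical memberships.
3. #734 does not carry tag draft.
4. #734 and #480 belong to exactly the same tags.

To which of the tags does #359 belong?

#359: none

From (3): #734 ∉ draft.
(2): #359 matches #734: #359 ∉ draft.
(4): #480 matches #734: #480 ∉ draft.
Suppose #359 ∈ pinned: no assignment then satisfies all the clues, so #359 ∉ pinned.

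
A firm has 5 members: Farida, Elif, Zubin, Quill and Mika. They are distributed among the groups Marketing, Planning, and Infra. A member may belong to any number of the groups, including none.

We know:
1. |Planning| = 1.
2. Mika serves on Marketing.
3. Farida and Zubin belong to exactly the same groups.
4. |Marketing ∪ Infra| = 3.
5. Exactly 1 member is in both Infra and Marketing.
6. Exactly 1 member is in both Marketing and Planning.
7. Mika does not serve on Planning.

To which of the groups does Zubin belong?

Zubin: none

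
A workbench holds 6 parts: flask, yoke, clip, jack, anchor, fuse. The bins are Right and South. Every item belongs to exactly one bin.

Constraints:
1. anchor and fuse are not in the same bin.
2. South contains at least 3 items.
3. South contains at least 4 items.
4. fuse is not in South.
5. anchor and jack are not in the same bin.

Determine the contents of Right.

Right = {fuse, jack}

From (4): fuse ∉ South.
Only one bin left: fuse ∈ Right.
(1): anchor ∉ Right.
Only one bin left: anchor ∈ South.
(5): jack ∉ South.
Only one bin left: jack ∈ Right.
(3): only 4 candidates remain for South, so all are in.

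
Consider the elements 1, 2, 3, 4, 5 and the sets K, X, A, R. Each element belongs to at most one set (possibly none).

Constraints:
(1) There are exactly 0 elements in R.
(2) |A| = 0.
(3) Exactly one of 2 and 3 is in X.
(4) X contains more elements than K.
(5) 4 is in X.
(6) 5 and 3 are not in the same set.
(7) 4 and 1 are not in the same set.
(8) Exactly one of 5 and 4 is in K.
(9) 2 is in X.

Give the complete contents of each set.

From (5): 4 ∈ X.
From (9): 2 ∈ X.
(1): R already has 0, so the rest are out.
(2): A already has 0, so the rest are out.
(3) (exactly one): 3 ∉ X.
(7): 1 ∉ X.
(8) (exactly one): 5 ∈ K.
(6): 3 ∉ K.
Suppose 1 ∈ K: no assignment then satisfies all the clues, so 1 ∉ K.

K = {5}; X = {2, 4}; A = {}; R = {}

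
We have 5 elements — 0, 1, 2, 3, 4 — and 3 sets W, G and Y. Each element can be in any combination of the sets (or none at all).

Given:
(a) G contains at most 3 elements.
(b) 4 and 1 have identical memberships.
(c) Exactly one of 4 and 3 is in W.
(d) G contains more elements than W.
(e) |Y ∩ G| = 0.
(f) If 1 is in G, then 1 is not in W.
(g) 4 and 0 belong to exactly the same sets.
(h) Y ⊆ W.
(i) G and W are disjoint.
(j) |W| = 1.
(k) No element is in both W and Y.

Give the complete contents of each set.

W = {3}; G = {0, 1, 4}; Y = {}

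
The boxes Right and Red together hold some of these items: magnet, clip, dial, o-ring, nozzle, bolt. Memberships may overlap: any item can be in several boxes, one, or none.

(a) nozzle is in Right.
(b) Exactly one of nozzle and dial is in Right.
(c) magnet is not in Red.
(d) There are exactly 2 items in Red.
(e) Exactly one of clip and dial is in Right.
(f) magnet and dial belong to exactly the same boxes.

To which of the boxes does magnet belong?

magnet: none

From (a): nozzle ∈ Right.
From (c): magnet ∉ Red.
(b) (exactly one): dial ∉ Right.
(e) (exactly one): clip ∈ Right.
(f): magnet matches dial: magnet ∉ Right.
(f): dial matches magnet: dial ∉ Red.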